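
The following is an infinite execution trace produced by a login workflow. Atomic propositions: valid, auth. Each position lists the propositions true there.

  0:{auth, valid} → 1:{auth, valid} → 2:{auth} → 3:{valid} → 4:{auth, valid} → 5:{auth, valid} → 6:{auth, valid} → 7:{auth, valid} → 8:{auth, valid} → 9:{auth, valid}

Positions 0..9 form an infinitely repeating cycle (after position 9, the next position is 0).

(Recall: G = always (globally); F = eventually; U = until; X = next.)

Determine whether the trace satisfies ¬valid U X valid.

Yes

Walking from position 0: X valid first holds at position 0, and ¬valid holds at every earlier position along the way, so ¬valid U X valid holds.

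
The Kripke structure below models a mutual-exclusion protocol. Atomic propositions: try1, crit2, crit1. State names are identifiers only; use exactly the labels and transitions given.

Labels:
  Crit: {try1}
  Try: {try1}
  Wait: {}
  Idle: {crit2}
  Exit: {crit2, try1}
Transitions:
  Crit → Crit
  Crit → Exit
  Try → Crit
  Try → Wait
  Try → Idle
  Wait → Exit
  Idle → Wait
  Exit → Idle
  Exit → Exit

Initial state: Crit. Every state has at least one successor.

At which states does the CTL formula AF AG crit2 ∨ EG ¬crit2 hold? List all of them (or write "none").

{Crit, Try}

States satisfying AG crit2: ∅.
States satisfying AF AG crit2: ∅.
States satisfying ¬crit2: {Crit, Try, Wait}.
States satisfying EG ¬crit2: {Crit, Try}.
States satisfying AF AG crit2 ∨ EG ¬crit2: {Crit, Try}.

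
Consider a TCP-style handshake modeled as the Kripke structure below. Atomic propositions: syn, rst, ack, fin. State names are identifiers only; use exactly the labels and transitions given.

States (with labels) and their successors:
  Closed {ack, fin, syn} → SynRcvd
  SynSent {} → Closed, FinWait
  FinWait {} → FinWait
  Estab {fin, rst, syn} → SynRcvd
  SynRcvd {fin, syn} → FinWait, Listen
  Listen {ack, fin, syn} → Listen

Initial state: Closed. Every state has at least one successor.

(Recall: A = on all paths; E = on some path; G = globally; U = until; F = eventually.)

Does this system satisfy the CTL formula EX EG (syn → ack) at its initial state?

States satisfying EG (syn → ack): {SynSent, FinWait, Listen}.
States satisfying EX EG (syn → ack): {SynSent, FinWait, SynRcvd, Listen}.
No suitable path/successor from Closed witnesses the formula.
Closed ∉ Sat(EX EG (syn → ack)).

Does not hold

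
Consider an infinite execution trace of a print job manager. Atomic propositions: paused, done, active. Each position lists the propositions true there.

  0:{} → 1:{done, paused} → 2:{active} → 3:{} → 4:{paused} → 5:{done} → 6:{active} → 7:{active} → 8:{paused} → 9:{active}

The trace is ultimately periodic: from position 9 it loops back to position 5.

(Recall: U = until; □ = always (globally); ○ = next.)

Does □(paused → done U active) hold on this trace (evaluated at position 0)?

paused → done U active must hold at every position from 0 onward. It fails at position 4, so □(paused → done U active) is false.
Positions where paused holds: 1, 4, 8.
Check done U active at each: 1→ok, 4→fails, 8→fails.

No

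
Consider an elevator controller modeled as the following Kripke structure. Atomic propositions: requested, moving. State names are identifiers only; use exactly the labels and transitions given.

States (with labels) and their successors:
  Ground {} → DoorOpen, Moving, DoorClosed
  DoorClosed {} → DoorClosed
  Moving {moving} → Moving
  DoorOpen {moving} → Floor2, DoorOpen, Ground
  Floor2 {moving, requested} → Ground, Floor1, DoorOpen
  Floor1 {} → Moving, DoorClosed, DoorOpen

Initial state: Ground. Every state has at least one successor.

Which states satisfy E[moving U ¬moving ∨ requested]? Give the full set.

{Ground, DoorClosed, DoorOpen, Floor2, Floor1}

States satisfying moving: {Moving, DoorOpen, Floor2}.
States satisfying ¬moving ∨ requested: {Ground, DoorClosed, Floor2, Floor1}.
States satisfying E[moving U ¬moving ∨ requested]: {Ground, DoorClosed, DoorOpen, Floor2, Floor1}.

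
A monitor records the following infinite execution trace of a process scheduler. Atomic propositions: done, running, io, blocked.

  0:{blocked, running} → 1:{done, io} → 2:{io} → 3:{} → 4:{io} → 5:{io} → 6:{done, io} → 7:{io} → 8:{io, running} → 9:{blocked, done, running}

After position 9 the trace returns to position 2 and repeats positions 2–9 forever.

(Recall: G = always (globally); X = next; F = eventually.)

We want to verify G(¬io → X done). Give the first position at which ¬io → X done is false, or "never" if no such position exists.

Check ¬io → X done at each position in order: 0 ✓, 1 ✓, 2 ✓.
At position 3 the labels are {} and the next position 4 has {io}, so ¬io → X done is false there. This is the first violation.

3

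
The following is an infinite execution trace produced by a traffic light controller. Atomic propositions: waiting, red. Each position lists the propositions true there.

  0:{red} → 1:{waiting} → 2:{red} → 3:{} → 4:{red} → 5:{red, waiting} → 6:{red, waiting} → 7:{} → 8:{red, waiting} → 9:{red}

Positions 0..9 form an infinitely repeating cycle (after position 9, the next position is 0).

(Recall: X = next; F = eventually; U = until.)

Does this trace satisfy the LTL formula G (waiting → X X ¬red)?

waiting → X X ¬red must hold at every position from 0 onward. It fails at position 6, so G (waiting → X X ¬red) is false.
Positions where waiting holds: 1, 5, 6, 8.
Check X X ¬red at each: 1→ok, 5→ok, 6→fails, 8→fails.

Violated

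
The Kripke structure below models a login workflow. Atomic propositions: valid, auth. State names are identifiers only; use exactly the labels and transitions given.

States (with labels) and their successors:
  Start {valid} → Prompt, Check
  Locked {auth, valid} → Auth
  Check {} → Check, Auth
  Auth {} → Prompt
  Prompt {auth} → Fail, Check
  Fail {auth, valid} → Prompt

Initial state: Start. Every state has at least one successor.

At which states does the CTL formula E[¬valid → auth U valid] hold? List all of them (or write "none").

{Start, Locked, Prompt, Fail}

States satisfying ¬valid → auth: {Start, Locked, Prompt, Fail}.
States satisfying valid: {Start, Locked, Fail}.
States satisfying E[¬valid → auth U valid]: {Start, Locked, Prompt, Fail}.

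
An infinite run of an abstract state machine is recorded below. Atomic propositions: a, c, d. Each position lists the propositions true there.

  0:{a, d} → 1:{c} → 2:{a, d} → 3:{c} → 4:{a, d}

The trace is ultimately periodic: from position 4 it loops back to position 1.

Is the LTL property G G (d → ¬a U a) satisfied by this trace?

Yes

G (d → ¬a U a) holds at every position 0..4, and those are all positions ever visited, so G G (d → ¬a U a) holds.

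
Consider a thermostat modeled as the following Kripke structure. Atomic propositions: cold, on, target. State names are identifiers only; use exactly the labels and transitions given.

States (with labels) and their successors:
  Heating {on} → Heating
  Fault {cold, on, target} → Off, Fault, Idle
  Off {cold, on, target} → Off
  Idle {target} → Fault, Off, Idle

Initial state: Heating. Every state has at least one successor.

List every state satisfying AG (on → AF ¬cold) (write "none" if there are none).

States satisfying on → AF ¬cold: {Heating, Idle}.
States satisfying AG (on → AF ¬cold): {Heating}.

{Heating}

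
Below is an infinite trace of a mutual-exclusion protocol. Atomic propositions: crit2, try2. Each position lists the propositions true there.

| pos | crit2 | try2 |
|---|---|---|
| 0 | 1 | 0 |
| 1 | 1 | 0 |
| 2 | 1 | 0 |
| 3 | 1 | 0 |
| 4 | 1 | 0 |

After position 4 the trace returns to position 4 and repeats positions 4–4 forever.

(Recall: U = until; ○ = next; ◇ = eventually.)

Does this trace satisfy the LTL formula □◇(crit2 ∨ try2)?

◇(crit2 ∨ try2) holds at every position 0..4, and those are all positions ever visited, so □◇(crit2 ∨ try2) holds.

Holds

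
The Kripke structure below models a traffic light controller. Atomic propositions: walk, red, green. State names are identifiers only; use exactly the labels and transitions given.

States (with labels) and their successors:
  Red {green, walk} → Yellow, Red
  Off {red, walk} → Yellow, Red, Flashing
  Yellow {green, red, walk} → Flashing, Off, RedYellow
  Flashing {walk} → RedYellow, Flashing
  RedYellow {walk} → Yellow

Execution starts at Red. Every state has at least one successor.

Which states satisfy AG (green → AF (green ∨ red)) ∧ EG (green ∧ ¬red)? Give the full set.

{Red}

States satisfying green → AF (green ∨ red): {Red, Off, Yellow, Flashing, RedYellow}.
States satisfying AG (green → AF (green ∨ red)): {Red, Off, Yellow, Flashing, RedYellow}.
States satisfying green ∧ ¬red: {Red}.
States satisfying EG (green ∧ ¬red): {Red}.
States satisfying AG (green → AF (green ∨ red)) ∧ EG (green ∧ ¬red): {Red}.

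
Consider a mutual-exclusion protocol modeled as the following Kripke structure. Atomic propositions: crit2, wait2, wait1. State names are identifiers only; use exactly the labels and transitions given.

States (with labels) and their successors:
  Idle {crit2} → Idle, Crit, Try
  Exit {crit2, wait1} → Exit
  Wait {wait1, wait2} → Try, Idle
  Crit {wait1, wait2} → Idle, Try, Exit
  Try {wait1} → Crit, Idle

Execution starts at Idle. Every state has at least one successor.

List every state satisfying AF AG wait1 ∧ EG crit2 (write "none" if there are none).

{Exit}

States satisfying AG wait1: {Exit}.
States satisfying AF AG wait1: {Exit}.
States satisfying crit2: {Idle, Exit}.
States satisfying EG crit2: {Idle, Exit}.
States satisfying AF AG wait1 ∧ EG crit2: {Exit}.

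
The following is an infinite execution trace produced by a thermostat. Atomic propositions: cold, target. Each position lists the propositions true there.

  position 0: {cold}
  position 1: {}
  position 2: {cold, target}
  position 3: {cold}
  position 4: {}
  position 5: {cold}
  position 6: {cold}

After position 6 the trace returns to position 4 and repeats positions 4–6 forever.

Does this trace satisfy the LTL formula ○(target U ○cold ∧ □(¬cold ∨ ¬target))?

The position after 0 is 1; target U ○cold ∧ □(¬cold ∨ ¬target) is false there.

No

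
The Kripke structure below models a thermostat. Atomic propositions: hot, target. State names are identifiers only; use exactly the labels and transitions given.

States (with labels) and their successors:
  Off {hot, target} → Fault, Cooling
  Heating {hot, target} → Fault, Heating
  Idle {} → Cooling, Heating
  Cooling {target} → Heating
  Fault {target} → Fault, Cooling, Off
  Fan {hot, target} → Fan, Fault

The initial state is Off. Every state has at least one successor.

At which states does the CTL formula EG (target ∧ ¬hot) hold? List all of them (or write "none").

{Fault}

States satisfying target ∧ ¬hot: {Cooling, Fault}.
States satisfying EG (target ∧ ¬hot): {Fault}.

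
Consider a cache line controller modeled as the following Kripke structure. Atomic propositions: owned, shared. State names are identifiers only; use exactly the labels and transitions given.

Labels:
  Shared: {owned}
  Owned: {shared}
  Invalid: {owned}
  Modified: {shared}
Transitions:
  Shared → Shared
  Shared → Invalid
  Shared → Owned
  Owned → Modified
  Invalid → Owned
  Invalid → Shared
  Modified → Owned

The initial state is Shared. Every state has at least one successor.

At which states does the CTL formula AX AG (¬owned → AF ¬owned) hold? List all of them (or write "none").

States satisfying AG (¬owned → AF ¬owned): {Shared, Owned, Invalid, Modified}.
States satisfying AX AG (¬owned → AF ¬owned): {Shared, Owned, Invalid, Modified}.

{Shared, Owned, Invalid, Modified}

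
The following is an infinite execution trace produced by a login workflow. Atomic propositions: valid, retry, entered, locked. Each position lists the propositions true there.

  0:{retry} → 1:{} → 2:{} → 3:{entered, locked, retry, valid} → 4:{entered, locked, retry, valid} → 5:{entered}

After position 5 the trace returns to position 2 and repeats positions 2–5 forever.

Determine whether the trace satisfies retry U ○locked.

No

Walking from position 0: at position 1, ○locked has not yet held and retry fails, so retry U ○locked is false.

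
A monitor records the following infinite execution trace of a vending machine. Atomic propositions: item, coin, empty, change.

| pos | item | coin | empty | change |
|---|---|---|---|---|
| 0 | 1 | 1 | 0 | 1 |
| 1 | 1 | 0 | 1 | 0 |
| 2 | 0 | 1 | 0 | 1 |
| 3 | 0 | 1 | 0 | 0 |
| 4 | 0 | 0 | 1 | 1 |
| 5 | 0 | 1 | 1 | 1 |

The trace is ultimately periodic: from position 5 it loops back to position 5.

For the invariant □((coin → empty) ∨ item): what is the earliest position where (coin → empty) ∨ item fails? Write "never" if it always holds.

Check (coin → empty) ∨ item at each position in order: 0 ✓, 1 ✓.
At position 2 the labels are {change, coin}, so (coin → empty) ∨ item is false there. This is the first violation.

2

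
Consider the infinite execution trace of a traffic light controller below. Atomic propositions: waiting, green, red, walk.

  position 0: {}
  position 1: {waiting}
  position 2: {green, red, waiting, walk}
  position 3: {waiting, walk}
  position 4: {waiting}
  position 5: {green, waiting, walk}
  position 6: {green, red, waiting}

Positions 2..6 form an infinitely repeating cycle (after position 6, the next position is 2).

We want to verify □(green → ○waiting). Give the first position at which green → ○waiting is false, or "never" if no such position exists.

never

green → ○waiting holds at every position 0..6, and those are all the positions the trace ever visits, so the invariant □(green → ○waiting) is never violated.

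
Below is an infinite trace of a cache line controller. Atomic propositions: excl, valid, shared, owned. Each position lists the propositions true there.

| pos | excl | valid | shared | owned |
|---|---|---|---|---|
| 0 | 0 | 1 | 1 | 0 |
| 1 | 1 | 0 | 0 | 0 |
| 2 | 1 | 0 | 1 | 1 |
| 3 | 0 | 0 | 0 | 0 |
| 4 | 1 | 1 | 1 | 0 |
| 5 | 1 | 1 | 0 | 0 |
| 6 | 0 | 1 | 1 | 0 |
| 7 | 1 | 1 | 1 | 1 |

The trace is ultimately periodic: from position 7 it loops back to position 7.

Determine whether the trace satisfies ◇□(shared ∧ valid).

□(shared ∧ valid) holds at position 6, which is reachable from 0, so ◇□(shared ∧ valid) holds.

Holds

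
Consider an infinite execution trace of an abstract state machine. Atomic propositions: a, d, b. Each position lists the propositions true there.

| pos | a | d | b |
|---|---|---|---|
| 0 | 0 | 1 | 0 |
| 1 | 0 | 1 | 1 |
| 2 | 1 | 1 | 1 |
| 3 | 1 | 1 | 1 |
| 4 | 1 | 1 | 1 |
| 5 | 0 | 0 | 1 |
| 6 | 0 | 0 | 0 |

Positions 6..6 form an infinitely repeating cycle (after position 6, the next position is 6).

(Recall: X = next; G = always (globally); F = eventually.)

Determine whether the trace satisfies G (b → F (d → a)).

b → F (d → a) holds at every position 0..6, and those are all positions ever visited, so G (b → F (d → a)) holds.
Positions where b holds: 1, 2, 3, 4, 5.
Check F (d → a) at each: 1→ok, 2→ok, 3→ok, 4→ok, 5→ok.

Holds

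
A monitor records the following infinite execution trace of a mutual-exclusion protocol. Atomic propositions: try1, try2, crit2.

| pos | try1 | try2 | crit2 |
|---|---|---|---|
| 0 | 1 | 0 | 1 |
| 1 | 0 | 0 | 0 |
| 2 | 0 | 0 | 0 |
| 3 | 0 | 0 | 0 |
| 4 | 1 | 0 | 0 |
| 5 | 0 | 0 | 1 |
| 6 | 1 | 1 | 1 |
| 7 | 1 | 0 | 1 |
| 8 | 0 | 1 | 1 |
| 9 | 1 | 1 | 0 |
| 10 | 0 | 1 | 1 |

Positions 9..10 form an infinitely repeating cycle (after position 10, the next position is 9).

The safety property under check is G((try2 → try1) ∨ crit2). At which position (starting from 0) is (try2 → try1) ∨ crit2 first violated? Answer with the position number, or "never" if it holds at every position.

never

(try2 → try1) ∨ crit2 holds at every position 0..10, and those are all the positions the trace ever visits, so the invariant G((try2 → try1) ∨ crit2) is never violated.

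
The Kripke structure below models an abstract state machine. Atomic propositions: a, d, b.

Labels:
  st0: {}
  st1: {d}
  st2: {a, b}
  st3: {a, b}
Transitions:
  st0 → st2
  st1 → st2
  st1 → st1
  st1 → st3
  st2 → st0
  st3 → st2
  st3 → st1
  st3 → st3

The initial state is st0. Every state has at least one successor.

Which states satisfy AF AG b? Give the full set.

none

States satisfying AG b: ∅.
States satisfying AF AG b: ∅.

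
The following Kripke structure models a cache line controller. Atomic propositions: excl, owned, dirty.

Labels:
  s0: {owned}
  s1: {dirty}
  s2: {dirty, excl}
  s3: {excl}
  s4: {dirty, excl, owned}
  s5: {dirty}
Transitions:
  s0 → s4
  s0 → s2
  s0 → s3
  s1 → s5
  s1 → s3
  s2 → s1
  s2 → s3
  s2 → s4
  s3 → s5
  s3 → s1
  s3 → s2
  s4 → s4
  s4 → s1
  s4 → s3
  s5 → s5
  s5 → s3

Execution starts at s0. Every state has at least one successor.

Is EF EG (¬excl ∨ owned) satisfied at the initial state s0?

Holds

States satisfying EG (¬excl ∨ owned): {s0, s1, s4, s5}.
States satisfying EF EG (¬excl ∨ owned): {s0, s1, s2, s3, s4, s5}.
Some path from s0 reaches a state where EG (¬excl ∨ owned) holds.
s0 ∈ Sat(EF EG (¬excl ∨ owned)).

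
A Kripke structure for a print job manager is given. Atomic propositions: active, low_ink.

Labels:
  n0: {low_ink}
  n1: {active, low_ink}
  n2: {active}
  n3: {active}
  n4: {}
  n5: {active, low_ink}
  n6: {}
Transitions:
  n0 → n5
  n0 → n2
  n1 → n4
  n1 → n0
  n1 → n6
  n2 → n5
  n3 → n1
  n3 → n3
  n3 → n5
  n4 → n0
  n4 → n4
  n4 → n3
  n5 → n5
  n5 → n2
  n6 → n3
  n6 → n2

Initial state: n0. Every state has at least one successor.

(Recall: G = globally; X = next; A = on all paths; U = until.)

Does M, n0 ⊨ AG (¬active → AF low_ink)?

Holds

States satisfying ¬active → AF low_ink: {n0, n1, n2, n3, n5}.
States satisfying AG (¬active → AF low_ink): {n0, n2, n5}.
Every state reachable from n0 satisfies ¬active → AF low_ink.
n0 ∈ Sat(AG (¬active → AF low_ink)).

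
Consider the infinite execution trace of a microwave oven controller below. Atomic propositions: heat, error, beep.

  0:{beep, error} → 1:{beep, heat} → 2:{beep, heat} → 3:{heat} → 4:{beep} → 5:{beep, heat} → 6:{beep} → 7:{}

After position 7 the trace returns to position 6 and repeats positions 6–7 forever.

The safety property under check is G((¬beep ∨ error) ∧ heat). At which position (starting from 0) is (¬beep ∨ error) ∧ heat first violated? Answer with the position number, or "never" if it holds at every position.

0

At position 0 the labels are {beep, error}, so (¬beep ∨ error) ∧ heat is false there. This is the first violation.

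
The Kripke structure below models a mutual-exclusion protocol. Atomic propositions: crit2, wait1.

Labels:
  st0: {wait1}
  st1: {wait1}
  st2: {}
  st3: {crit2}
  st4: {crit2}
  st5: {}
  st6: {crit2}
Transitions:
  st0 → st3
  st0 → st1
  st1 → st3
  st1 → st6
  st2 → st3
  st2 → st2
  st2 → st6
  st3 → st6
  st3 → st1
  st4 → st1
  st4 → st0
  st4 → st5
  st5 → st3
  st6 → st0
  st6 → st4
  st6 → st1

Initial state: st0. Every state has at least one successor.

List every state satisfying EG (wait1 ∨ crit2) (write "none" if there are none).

{st0, st1, st3, st4, st6}

States satisfying wait1 ∨ crit2: {st0, st1, st3, st4, st6}.
States satisfying EG (wait1 ∨ crit2): {st0, st1, st3, st4, st6}.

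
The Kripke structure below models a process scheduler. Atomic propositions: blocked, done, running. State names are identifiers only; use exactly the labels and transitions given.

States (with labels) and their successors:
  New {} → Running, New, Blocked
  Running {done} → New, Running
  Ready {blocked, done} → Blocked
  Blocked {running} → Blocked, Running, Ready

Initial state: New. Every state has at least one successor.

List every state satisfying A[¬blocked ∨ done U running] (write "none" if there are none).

{Ready, Blocked}

States satisfying ¬blocked ∨ done: {New, Running, Ready, Blocked}.
States satisfying running: {Blocked}.
States satisfying A[¬blocked ∨ done U running]: {Ready, Blocked}.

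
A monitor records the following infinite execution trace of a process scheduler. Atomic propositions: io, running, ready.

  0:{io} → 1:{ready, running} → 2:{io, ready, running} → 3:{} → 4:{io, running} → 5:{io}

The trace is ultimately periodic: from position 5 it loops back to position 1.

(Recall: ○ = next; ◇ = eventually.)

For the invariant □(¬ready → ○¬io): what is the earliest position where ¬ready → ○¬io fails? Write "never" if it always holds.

Check ¬ready → ○¬io at each position in order: 0 ✓, 1 ✓, 2 ✓.
At position 3 the labels are {} and the next position 4 has {io, running}, so ¬ready → ○¬io is false there. This is the first violation.

3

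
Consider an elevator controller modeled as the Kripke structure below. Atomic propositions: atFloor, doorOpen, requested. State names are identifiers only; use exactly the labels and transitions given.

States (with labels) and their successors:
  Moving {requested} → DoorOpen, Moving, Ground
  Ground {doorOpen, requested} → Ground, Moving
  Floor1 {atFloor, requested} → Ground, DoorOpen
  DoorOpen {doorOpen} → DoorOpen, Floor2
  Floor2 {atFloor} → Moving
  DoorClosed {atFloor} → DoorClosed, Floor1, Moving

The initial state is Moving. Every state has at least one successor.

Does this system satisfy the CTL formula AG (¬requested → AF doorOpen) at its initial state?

Violated

States satisfying ¬requested → AF doorOpen: {Moving, Ground, Floor1, DoorOpen}.
States satisfying AG (¬requested → AF doorOpen): ∅.
Floor2 is reachable from Moving and violates ¬requested → AF doorOpen, so AG fails at Moving.
Moving ∉ Sat(AG (¬requested → AF doorOpen)).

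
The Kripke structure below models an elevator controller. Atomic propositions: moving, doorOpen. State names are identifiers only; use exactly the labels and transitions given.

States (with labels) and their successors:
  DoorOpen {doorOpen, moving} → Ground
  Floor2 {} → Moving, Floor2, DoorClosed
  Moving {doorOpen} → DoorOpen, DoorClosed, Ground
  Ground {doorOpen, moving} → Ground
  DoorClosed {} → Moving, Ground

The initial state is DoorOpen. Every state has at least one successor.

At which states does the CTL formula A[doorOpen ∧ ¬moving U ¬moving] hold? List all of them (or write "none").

{Floor2, Moving, DoorClosed}

States satisfying doorOpen ∧ ¬moving: {Moving}.
States satisfying ¬moving: {Floor2, Moving, DoorClosed}.
States satisfying A[doorOpen ∧ ¬moving U ¬moving]: {Floor2, Moving, DoorClosed}.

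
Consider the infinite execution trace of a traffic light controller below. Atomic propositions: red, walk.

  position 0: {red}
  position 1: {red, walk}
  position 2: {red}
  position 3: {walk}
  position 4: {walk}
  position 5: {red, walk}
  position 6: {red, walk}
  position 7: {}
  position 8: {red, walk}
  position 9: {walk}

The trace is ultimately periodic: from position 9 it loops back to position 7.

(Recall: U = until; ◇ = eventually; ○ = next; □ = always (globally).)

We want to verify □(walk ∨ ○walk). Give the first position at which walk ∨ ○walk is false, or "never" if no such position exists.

walk ∨ ○walk holds at every position 0..9, and those are all the positions the trace ever visits, so the invariant □(walk ∨ ○walk) is never violated.

never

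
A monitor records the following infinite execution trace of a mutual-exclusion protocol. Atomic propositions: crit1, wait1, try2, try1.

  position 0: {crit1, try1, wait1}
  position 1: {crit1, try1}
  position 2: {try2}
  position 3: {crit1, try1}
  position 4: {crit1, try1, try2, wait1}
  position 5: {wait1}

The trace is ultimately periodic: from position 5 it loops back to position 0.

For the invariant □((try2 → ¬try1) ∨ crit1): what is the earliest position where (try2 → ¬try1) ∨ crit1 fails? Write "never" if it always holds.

never

(try2 → ¬try1) ∨ crit1 holds at every position 0..5, and those are all the positions the trace ever visits, so the invariant □((try2 → ¬try1) ∨ crit1) is never violated.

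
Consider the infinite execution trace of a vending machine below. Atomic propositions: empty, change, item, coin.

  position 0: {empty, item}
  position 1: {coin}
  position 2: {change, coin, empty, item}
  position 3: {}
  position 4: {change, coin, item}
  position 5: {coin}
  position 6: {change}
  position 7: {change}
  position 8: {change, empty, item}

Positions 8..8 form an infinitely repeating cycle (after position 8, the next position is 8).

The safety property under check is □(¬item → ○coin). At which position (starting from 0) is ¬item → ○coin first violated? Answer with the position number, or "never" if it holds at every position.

Check ¬item → ○coin at each position in order: 0 ✓, 1 ✓, 2 ✓, 3 ✓, 4 ✓.
At position 5 the labels are {coin} and the next position 6 has {change}, so ¬item → ○coin is false there. This is the first violation.

5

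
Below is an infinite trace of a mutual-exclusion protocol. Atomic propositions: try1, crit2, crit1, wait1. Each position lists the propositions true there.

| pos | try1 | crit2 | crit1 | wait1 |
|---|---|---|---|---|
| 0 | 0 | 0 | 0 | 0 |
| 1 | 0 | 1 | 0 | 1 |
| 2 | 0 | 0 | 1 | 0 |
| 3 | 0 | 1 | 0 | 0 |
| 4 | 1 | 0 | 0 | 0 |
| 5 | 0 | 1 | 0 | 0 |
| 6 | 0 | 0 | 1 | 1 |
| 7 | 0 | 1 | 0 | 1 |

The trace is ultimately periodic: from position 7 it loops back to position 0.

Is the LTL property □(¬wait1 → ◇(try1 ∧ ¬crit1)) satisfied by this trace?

¬wait1 → ◇(try1 ∧ ¬crit1) holds at every position 0..7, and those are all positions ever visited, so □(¬wait1 → ◇(try1 ∧ ¬crit1)) holds.
Positions where ¬wait1 holds: 0, 2, 3, 4, 5.
Check ◇(try1 ∧ ¬crit1) at each: 0→ok, 2→ok, 3→ok, 4→ok, 5→ok.

Holds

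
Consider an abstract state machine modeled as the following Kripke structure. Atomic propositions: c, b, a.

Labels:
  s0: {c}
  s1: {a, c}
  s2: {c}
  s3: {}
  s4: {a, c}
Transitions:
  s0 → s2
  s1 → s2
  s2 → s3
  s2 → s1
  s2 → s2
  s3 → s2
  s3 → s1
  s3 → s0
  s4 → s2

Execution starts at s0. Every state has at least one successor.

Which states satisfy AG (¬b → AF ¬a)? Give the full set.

States satisfying ¬b → AF ¬a: {s0, s1, s2, s3, s4}.
States satisfying AG (¬b → AF ¬a): {s0, s1, s2, s3, s4}.

{s0, s1, s2, s3, s4}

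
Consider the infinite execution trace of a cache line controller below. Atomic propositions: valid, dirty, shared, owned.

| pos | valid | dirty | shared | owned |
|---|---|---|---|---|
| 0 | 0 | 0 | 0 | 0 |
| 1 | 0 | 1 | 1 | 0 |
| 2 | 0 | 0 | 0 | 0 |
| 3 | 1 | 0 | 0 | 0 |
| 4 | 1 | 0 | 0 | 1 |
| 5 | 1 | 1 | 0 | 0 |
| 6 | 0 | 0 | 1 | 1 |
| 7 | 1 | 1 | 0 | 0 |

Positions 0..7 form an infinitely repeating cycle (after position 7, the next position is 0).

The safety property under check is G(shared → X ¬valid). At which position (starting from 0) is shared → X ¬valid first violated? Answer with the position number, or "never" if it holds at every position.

6

Check shared → X ¬valid at each position in order: 0 ✓, 1 ✓, 2 ✓, 3 ✓, 4 ✓, 5 ✓.
At position 6 the labels are {owned, shared} and the next position 7 has {dirty, valid}, so shared → X ¬valid is false there. This is the first violation.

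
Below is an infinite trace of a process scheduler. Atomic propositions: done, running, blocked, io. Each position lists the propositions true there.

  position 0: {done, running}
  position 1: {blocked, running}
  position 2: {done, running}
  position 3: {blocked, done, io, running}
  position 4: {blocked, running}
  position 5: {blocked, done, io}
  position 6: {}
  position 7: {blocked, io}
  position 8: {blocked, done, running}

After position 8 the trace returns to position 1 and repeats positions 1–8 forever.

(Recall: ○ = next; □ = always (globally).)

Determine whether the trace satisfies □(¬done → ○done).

Violated

¬done → ○done must hold at every position from 0 onward. It fails at position 6, so □(¬done → ○done) is false.
Positions where ¬done holds: 1, 4, 6, 7.
Check ○done at each: 1→ok, 4→ok, 6→fails, 7→ok.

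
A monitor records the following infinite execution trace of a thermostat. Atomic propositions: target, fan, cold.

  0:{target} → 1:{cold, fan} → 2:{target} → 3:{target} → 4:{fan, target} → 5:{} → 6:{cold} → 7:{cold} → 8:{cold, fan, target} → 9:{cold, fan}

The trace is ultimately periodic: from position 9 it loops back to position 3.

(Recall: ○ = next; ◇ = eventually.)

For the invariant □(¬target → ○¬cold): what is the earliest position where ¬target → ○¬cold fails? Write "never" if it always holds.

Check ¬target → ○¬cold at each position in order: 0 ✓, 1 ✓, 2 ✓, 3 ✓, 4 ✓.
At position 5 the labels are {} and the next position 6 has {cold}, so ¬target → ○¬cold is false there. This is the first violation.

5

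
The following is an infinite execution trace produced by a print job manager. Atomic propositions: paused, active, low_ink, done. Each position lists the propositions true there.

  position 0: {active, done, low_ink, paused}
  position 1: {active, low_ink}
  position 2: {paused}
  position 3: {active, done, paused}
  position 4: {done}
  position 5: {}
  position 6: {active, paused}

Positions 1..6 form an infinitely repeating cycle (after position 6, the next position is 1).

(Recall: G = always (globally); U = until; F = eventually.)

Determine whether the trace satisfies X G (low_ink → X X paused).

The position after 0 is 1; G (low_ink → X X paused) is true there.

Yes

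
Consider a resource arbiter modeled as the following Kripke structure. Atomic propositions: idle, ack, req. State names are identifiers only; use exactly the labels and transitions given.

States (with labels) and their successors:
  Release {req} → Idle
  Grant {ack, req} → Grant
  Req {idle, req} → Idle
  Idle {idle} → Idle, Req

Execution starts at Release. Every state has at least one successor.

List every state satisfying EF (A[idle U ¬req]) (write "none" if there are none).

States satisfying A[idle U ¬req]: {Req, Idle}.
States satisfying EF (A[idle U ¬req]): {Release, Req, Idle}.

{Release, Req, Idle}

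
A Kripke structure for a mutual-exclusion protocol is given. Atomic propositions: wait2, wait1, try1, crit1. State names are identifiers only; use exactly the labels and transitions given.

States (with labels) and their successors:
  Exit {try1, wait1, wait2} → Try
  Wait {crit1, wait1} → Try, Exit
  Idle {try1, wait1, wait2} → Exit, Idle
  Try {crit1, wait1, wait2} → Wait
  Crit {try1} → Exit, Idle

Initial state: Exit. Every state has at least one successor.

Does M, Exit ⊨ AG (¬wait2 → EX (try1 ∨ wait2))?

States satisfying ¬wait2 → EX (try1 ∨ wait2): {Exit, Wait, Idle, Try, Crit}.
States satisfying AG (¬wait2 → EX (try1 ∨ wait2)): {Exit, Wait, Idle, Try, Crit}.
Every state reachable from Exit satisfies ¬wait2 → EX (try1 ∨ wait2).
Exit ∈ Sat(AG (¬wait2 → EX (try1 ∨ wait2))).

Holds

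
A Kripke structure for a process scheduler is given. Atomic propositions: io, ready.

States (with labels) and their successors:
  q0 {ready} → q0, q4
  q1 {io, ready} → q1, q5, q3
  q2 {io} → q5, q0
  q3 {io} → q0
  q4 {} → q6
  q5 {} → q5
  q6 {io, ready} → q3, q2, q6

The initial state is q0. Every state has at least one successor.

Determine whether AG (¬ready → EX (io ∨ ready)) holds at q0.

States satisfying ¬ready → EX (io ∨ ready): {q0, q1, q2, q3, q4, q6}.
States satisfying AG (¬ready → EX (io ∨ ready)): ∅.
q5 is reachable from q0 and violates ¬ready → EX (io ∨ ready), so AG fails at q0.
q0 ∉ Sat(AG (¬ready → EX (io ∨ ready))).

Violated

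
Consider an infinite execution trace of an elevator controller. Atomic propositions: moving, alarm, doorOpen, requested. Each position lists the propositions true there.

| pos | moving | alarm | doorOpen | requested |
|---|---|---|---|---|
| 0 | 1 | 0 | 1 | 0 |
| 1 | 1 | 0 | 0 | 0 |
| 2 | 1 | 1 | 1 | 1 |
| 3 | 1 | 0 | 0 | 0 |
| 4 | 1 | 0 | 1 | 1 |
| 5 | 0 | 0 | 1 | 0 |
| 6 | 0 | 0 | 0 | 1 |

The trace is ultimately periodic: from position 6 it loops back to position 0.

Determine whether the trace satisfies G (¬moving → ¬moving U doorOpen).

¬moving → ¬moving U doorOpen holds at every position 0..6, and those are all positions ever visited, so G (¬moving → ¬moving U doorOpen) holds.
Positions where ¬moving holds: 5, 6.
Check ¬moving U doorOpen at each: 5→ok, 6→ok.

Yes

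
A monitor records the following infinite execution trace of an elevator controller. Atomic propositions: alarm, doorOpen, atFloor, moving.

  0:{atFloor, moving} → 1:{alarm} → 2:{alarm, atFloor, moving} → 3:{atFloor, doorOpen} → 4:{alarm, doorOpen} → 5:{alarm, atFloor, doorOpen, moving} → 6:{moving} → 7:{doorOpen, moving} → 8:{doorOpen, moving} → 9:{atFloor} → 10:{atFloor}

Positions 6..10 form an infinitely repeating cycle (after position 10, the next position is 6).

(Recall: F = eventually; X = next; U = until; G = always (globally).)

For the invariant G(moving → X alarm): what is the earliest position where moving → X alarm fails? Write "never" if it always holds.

Check moving → X alarm at each position in order: 0 ✓, 1 ✓.
At position 2 the labels are {alarm, atFloor, moving} and the next position 3 has {atFloor, doorOpen}, so moving → X alarm is false there. This is the first violation.

2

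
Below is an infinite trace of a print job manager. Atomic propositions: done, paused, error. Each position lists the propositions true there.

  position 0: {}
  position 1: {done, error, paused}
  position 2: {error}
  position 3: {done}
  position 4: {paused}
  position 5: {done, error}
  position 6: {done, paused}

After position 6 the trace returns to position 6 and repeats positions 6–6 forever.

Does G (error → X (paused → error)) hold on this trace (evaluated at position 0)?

Violated

error → X (paused → error) must hold at every position from 0 onward. It fails at position 5, so G (error → X (paused → error)) is false.
Positions where error holds: 1, 2, 5.
Check X (paused → error) at each: 1→ok, 2→ok, 5→fails.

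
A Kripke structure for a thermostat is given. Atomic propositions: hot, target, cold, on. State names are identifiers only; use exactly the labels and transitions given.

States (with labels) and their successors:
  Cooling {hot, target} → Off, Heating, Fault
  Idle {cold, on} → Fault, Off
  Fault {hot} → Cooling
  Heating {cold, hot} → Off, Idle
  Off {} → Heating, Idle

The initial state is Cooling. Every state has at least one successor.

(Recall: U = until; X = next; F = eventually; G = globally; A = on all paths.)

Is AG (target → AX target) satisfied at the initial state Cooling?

Does not hold

States satisfying target → AX target: {Idle, Fault, Heating, Off}.
States satisfying AG (target → AX target): ∅.
Cooling is reachable from Cooling and violates target → AX target, so AG fails at Cooling.
Cooling ∉ Sat(AG (target → AX target)).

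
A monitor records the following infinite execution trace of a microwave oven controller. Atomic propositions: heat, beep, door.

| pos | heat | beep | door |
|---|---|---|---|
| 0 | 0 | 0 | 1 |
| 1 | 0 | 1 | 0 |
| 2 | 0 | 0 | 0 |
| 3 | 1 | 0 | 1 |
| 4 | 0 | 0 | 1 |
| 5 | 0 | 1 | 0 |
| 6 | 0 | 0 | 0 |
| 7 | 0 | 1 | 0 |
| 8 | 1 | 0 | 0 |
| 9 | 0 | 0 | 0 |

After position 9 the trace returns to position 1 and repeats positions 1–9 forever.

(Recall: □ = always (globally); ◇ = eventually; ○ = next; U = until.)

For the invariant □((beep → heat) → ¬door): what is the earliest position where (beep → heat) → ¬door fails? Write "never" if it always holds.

0

At position 0 the labels are {door}, so (beep → heat) → ¬door is false there. This is the first violation.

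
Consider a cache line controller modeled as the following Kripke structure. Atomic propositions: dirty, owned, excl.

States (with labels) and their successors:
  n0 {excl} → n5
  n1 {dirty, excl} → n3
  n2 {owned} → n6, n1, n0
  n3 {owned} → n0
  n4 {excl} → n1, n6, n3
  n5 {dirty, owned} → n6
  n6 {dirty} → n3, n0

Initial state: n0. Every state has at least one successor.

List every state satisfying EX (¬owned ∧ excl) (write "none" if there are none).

{n2, n3, n4, n6}

States satisfying ¬owned ∧ excl: {n0, n1, n4}.
States satisfying EX (¬owned ∧ excl): {n2, n3, n4, n6}.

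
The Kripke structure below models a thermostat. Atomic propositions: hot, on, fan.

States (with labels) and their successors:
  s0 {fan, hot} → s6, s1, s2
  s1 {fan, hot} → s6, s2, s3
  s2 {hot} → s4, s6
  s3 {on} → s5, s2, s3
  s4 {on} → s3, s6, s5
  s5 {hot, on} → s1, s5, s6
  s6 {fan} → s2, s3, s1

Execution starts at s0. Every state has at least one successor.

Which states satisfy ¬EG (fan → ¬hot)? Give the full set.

States satisfying fan → ¬hot: {s2, s3, s4, s5, s6}.
States satisfying EG (fan → ¬hot): {s2, s3, s4, s5, s6}.
States satisfying ¬EG (fan → ¬hot): {s0, s1}.

{s0, s1}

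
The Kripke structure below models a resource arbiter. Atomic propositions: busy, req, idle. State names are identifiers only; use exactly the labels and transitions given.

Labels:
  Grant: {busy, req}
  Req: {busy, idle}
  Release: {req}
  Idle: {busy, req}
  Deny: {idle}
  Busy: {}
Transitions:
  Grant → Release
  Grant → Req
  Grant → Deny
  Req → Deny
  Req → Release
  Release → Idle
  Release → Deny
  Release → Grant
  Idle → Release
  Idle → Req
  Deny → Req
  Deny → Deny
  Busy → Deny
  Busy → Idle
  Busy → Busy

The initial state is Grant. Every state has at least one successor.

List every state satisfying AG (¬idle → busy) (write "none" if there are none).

States satisfying ¬idle → busy: {Grant, Req, Idle, Deny}.
States satisfying AG (¬idle → busy): ∅.

none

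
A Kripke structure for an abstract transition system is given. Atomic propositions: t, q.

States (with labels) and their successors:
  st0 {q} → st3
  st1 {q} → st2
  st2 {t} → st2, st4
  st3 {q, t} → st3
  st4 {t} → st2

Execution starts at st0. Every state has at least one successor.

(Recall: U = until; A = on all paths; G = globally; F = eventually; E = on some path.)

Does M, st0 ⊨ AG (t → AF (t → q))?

States satisfying t → AF (t → q): {st0, st1, st3}.
States satisfying AG (t → AF (t → q)): {st0, st3}.
Every state reachable from st0 satisfies t → AF (t → q).
st0 ∈ Sat(AG (t → AF (t → q))).

Satisfied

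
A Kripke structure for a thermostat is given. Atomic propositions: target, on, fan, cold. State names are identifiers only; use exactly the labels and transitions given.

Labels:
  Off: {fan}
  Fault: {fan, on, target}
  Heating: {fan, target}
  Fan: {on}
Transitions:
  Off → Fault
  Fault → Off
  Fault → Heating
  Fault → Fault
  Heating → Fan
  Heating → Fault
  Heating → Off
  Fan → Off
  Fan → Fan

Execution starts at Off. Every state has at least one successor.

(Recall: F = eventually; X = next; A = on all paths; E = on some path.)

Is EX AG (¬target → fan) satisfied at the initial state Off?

States satisfying AG (¬target → fan): ∅.
States satisfying EX AG (¬target → fan): ∅.
No suitable path/successor from Off witnesses the formula.
Off ∉ Sat(EX AG (¬target → fan)).

Does not hold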